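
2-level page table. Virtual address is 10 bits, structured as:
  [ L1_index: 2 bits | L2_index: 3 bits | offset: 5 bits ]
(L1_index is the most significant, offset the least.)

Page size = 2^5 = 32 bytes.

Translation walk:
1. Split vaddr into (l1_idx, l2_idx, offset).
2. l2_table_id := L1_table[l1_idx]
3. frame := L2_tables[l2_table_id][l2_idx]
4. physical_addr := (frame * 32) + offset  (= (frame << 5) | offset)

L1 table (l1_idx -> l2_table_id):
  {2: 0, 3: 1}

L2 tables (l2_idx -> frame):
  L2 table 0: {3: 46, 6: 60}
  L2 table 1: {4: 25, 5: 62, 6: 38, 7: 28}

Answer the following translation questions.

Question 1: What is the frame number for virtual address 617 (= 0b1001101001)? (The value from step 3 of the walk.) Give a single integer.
Answer: 46

Derivation:
vaddr = 617: l1_idx=2, l2_idx=3
L1[2] = 0; L2[0][3] = 46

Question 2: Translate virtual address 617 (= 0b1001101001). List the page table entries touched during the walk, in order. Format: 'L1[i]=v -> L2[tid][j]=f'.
vaddr = 617 = 0b1001101001
Split: l1_idx=2, l2_idx=3, offset=9

Answer: L1[2]=0 -> L2[0][3]=46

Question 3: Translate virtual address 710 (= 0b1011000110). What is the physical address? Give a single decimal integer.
Answer: 1926

Derivation:
vaddr = 710 = 0b1011000110
Split: l1_idx=2, l2_idx=6, offset=6
L1[2] = 0
L2[0][6] = 60
paddr = 60 * 32 + 6 = 1926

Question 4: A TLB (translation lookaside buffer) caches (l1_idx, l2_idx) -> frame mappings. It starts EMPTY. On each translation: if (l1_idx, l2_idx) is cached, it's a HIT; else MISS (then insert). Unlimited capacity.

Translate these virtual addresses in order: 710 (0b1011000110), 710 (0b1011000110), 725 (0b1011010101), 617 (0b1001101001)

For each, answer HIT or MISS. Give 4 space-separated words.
Answer: MISS HIT HIT MISS

Derivation:
vaddr=710: (2,6) not in TLB -> MISS, insert
vaddr=710: (2,6) in TLB -> HIT
vaddr=725: (2,6) in TLB -> HIT
vaddr=617: (2,3) not in TLB -> MISS, insert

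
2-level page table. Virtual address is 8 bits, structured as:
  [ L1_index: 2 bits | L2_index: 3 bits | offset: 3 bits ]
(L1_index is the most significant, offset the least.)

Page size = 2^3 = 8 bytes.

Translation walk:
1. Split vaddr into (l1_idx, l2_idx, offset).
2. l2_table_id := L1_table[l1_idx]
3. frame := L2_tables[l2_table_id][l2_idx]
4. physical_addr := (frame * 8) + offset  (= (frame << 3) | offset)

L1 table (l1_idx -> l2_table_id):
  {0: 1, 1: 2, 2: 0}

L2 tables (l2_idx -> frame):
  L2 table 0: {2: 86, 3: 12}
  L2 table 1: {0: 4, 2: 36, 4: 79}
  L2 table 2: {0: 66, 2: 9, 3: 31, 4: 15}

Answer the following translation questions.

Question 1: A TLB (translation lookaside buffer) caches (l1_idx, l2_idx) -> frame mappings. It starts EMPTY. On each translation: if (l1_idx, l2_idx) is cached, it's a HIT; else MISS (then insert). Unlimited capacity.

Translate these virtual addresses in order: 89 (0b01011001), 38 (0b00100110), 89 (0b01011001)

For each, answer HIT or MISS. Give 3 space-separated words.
vaddr=89: (1,3) not in TLB -> MISS, insert
vaddr=38: (0,4) not in TLB -> MISS, insert
vaddr=89: (1,3) in TLB -> HIT

Answer: MISS MISS HIT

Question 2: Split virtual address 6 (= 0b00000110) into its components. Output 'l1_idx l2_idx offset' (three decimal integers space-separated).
Answer: 0 0 6

Derivation:
vaddr = 6 = 0b00000110
  top 2 bits -> l1_idx = 0
  next 3 bits -> l2_idx = 0
  bottom 3 bits -> offset = 6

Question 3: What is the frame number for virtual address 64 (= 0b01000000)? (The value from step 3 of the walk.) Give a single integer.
Answer: 66

Derivation:
vaddr = 64: l1_idx=1, l2_idx=0
L1[1] = 2; L2[2][0] = 66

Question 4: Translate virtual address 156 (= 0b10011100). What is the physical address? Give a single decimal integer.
Answer: 100

Derivation:
vaddr = 156 = 0b10011100
Split: l1_idx=2, l2_idx=3, offset=4
L1[2] = 0
L2[0][3] = 12
paddr = 12 * 8 + 4 = 100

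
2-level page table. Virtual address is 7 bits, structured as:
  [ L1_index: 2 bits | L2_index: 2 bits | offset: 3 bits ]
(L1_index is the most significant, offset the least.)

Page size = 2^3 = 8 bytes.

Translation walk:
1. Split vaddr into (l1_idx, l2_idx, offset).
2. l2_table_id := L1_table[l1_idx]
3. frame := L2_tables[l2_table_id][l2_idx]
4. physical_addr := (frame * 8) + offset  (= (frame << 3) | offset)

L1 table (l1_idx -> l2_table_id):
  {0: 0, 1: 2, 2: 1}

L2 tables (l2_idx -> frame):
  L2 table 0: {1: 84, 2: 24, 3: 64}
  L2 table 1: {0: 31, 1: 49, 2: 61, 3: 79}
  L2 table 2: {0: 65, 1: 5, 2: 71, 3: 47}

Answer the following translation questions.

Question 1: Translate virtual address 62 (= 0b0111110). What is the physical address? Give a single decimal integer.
Answer: 382

Derivation:
vaddr = 62 = 0b0111110
Split: l1_idx=1, l2_idx=3, offset=6
L1[1] = 2
L2[2][3] = 47
paddr = 47 * 8 + 6 = 382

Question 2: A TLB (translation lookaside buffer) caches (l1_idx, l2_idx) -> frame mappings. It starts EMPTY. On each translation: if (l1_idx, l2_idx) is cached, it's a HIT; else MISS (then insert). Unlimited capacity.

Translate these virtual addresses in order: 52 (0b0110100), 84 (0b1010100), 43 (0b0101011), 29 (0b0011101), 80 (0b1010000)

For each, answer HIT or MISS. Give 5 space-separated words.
vaddr=52: (1,2) not in TLB -> MISS, insert
vaddr=84: (2,2) not in TLB -> MISS, insert
vaddr=43: (1,1) not in TLB -> MISS, insert
vaddr=29: (0,3) not in TLB -> MISS, insert
vaddr=80: (2,2) in TLB -> HIT

Answer: MISS MISS MISS MISS HIT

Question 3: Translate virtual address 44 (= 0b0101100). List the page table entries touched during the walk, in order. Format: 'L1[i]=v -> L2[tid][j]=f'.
Answer: L1[1]=2 -> L2[2][1]=5

Derivation:
vaddr = 44 = 0b0101100
Split: l1_idx=1, l2_idx=1, offset=4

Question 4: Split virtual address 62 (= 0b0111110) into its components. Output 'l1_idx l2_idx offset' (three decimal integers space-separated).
Answer: 1 3 6

Derivation:
vaddr = 62 = 0b0111110
  top 2 bits -> l1_idx = 1
  next 2 bits -> l2_idx = 3
  bottom 3 bits -> offset = 6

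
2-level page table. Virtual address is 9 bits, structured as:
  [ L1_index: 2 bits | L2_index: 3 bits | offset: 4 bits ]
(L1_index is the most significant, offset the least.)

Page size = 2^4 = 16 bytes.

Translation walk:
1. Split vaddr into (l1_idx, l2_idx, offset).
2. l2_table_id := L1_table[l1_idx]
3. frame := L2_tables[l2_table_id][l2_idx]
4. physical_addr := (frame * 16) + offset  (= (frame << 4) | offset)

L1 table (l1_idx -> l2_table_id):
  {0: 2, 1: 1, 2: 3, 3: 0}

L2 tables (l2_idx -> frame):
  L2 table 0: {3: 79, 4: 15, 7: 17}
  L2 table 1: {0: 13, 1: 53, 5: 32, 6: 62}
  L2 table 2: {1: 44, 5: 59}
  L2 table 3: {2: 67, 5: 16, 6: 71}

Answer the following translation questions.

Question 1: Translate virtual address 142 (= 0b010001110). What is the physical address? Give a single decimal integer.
vaddr = 142 = 0b010001110
Split: l1_idx=1, l2_idx=0, offset=14
L1[1] = 1
L2[1][0] = 13
paddr = 13 * 16 + 14 = 222

Answer: 222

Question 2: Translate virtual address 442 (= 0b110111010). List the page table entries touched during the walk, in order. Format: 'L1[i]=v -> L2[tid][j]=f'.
Answer: L1[3]=0 -> L2[0][3]=79

Derivation:
vaddr = 442 = 0b110111010
Split: l1_idx=3, l2_idx=3, offset=10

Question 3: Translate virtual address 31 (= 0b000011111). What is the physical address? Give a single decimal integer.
vaddr = 31 = 0b000011111
Split: l1_idx=0, l2_idx=1, offset=15
L1[0] = 2
L2[2][1] = 44
paddr = 44 * 16 + 15 = 719

Answer: 719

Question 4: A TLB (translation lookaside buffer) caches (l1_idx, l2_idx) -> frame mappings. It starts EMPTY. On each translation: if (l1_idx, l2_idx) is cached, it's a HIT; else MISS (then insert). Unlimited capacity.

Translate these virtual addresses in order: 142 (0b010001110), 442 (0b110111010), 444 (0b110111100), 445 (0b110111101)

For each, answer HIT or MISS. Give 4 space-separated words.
Answer: MISS MISS HIT HIT

Derivation:
vaddr=142: (1,0) not in TLB -> MISS, insert
vaddr=442: (3,3) not in TLB -> MISS, insert
vaddr=444: (3,3) in TLB -> HIT
vaddr=445: (3,3) in TLB -> HIT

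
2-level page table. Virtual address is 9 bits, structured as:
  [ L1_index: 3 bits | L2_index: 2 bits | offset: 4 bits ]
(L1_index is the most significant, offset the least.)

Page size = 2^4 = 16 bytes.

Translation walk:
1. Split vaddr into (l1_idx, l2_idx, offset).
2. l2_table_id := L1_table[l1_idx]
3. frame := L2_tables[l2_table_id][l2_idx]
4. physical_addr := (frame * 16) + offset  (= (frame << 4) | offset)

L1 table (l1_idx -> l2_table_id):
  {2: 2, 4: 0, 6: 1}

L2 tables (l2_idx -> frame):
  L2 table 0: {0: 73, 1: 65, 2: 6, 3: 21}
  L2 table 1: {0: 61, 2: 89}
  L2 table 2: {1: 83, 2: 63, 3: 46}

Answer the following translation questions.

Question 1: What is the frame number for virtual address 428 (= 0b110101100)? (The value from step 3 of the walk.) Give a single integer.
Answer: 89

Derivation:
vaddr = 428: l1_idx=6, l2_idx=2
L1[6] = 1; L2[1][2] = 89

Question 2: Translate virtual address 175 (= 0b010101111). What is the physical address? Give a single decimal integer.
vaddr = 175 = 0b010101111
Split: l1_idx=2, l2_idx=2, offset=15
L1[2] = 2
L2[2][2] = 63
paddr = 63 * 16 + 15 = 1023

Answer: 1023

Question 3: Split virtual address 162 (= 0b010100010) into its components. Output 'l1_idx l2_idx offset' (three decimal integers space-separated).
Answer: 2 2 2

Derivation:
vaddr = 162 = 0b010100010
  top 3 bits -> l1_idx = 2
  next 2 bits -> l2_idx = 2
  bottom 4 bits -> offset = 2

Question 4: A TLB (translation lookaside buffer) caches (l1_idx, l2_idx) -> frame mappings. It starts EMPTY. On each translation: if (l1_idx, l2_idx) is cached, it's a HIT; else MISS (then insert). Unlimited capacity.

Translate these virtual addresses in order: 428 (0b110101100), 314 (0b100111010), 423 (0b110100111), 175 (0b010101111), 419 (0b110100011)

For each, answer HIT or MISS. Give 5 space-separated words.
vaddr=428: (6,2) not in TLB -> MISS, insert
vaddr=314: (4,3) not in TLB -> MISS, insert
vaddr=423: (6,2) in TLB -> HIT
vaddr=175: (2,2) not in TLB -> MISS, insert
vaddr=419: (6,2) in TLB -> HIT

Answer: MISS MISS HIT MISS HIT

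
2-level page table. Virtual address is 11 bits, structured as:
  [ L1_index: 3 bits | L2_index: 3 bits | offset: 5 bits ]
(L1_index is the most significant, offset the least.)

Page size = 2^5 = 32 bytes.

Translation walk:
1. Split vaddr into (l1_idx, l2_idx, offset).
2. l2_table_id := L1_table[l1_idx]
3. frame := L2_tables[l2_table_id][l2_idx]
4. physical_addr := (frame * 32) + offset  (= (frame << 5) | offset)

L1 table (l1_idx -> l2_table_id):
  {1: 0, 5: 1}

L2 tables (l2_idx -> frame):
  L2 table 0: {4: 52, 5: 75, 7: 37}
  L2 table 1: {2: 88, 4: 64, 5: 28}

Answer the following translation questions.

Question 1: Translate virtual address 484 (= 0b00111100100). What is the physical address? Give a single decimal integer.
vaddr = 484 = 0b00111100100
Split: l1_idx=1, l2_idx=7, offset=4
L1[1] = 0
L2[0][7] = 37
paddr = 37 * 32 + 4 = 1188

Answer: 1188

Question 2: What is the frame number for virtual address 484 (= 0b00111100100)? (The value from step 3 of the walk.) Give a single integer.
vaddr = 484: l1_idx=1, l2_idx=7
L1[1] = 0; L2[0][7] = 37

Answer: 37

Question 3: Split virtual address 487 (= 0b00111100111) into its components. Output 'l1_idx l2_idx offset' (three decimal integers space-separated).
Answer: 1 7 7

Derivation:
vaddr = 487 = 0b00111100111
  top 3 bits -> l1_idx = 1
  next 3 bits -> l2_idx = 7
  bottom 5 bits -> offset = 7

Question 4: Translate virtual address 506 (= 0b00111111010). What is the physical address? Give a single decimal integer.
vaddr = 506 = 0b00111111010
Split: l1_idx=1, l2_idx=7, offset=26
L1[1] = 0
L2[0][7] = 37
paddr = 37 * 32 + 26 = 1210

Answer: 1210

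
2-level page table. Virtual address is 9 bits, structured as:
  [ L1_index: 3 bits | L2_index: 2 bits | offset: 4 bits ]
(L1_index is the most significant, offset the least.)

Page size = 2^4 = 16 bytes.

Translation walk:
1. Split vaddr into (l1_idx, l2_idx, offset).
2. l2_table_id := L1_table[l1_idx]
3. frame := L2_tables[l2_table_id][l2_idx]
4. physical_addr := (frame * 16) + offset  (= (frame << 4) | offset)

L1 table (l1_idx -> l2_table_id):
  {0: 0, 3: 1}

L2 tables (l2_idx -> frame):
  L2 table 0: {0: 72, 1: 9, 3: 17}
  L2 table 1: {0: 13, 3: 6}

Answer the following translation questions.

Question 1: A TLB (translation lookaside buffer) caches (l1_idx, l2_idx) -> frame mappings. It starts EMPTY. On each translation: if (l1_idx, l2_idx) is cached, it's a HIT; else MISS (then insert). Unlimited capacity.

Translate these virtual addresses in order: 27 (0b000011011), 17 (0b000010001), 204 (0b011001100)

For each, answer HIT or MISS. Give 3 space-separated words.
vaddr=27: (0,1) not in TLB -> MISS, insert
vaddr=17: (0,1) in TLB -> HIT
vaddr=204: (3,0) not in TLB -> MISS, insert

Answer: MISS HIT MISS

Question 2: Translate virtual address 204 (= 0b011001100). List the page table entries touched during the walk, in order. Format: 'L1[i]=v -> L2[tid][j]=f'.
vaddr = 204 = 0b011001100
Split: l1_idx=3, l2_idx=0, offset=12

Answer: L1[3]=1 -> L2[1][0]=13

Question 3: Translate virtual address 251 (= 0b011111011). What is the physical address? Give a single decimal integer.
Answer: 107

Derivation:
vaddr = 251 = 0b011111011
Split: l1_idx=3, l2_idx=3, offset=11
L1[3] = 1
L2[1][3] = 6
paddr = 6 * 16 + 11 = 107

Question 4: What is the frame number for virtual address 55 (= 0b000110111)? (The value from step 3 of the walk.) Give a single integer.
vaddr = 55: l1_idx=0, l2_idx=3
L1[0] = 0; L2[0][3] = 17

Answer: 17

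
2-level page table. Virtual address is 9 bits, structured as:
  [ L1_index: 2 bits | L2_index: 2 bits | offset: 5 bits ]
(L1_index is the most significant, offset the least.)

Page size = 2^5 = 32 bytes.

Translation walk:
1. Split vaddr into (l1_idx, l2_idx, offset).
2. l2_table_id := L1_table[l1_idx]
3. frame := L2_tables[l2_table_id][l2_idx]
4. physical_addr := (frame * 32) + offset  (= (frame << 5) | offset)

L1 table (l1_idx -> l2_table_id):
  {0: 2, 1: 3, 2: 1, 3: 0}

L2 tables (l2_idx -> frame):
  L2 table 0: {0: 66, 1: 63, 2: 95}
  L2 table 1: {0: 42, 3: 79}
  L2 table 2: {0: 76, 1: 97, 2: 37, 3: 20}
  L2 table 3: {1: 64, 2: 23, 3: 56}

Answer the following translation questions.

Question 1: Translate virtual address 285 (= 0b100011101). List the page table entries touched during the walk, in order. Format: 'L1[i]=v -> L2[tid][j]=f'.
Answer: L1[2]=1 -> L2[1][0]=42

Derivation:
vaddr = 285 = 0b100011101
Split: l1_idx=2, l2_idx=0, offset=29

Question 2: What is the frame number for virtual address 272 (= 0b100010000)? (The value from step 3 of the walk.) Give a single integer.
Answer: 42

Derivation:
vaddr = 272: l1_idx=2, l2_idx=0
L1[2] = 1; L2[1][0] = 42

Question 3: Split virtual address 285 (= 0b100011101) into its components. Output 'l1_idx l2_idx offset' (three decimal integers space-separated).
vaddr = 285 = 0b100011101
  top 2 bits -> l1_idx = 2
  next 2 bits -> l2_idx = 0
  bottom 5 bits -> offset = 29

Answer: 2 0 29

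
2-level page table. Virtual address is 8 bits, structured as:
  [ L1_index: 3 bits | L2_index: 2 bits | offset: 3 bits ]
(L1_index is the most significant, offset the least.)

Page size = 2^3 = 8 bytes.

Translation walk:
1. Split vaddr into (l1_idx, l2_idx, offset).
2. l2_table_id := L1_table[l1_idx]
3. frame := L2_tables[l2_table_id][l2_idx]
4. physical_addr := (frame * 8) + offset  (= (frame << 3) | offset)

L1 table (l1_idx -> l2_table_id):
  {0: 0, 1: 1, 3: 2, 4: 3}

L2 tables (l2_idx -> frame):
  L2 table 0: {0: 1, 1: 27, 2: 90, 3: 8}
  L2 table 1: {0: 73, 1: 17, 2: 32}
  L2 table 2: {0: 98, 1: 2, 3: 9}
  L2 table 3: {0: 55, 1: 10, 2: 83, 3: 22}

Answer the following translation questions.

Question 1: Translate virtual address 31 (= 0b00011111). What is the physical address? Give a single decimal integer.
Answer: 71

Derivation:
vaddr = 31 = 0b00011111
Split: l1_idx=0, l2_idx=3, offset=7
L1[0] = 0
L2[0][3] = 8
paddr = 8 * 8 + 7 = 71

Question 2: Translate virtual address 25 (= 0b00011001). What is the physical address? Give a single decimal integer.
Answer: 65

Derivation:
vaddr = 25 = 0b00011001
Split: l1_idx=0, l2_idx=3, offset=1
L1[0] = 0
L2[0][3] = 8
paddr = 8 * 8 + 1 = 65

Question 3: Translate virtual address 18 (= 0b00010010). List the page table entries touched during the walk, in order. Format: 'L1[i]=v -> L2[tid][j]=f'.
Answer: L1[0]=0 -> L2[0][2]=90

Derivation:
vaddr = 18 = 0b00010010
Split: l1_idx=0, l2_idx=2, offset=2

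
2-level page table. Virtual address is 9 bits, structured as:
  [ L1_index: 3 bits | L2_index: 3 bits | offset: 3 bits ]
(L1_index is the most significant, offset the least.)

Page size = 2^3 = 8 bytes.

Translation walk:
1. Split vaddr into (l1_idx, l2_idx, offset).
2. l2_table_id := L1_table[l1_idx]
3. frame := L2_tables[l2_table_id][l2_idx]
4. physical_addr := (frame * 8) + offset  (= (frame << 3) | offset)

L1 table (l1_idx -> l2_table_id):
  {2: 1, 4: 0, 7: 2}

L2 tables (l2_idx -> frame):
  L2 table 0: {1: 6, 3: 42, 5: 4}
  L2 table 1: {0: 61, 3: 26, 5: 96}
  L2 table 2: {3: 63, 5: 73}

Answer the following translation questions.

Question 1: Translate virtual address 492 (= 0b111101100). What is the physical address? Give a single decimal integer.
Answer: 588

Derivation:
vaddr = 492 = 0b111101100
Split: l1_idx=7, l2_idx=5, offset=4
L1[7] = 2
L2[2][5] = 73
paddr = 73 * 8 + 4 = 588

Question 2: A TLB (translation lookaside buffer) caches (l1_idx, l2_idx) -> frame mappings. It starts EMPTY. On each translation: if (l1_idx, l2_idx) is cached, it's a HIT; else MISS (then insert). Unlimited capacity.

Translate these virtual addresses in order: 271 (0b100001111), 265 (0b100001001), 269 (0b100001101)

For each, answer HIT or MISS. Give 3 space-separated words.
Answer: MISS HIT HIT

Derivation:
vaddr=271: (4,1) not in TLB -> MISS, insert
vaddr=265: (4,1) in TLB -> HIT
vaddr=269: (4,1) in TLB -> HIT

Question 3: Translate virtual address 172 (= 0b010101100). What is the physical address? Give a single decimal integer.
vaddr = 172 = 0b010101100
Split: l1_idx=2, l2_idx=5, offset=4
L1[2] = 1
L2[1][5] = 96
paddr = 96 * 8 + 4 = 772

Answer: 772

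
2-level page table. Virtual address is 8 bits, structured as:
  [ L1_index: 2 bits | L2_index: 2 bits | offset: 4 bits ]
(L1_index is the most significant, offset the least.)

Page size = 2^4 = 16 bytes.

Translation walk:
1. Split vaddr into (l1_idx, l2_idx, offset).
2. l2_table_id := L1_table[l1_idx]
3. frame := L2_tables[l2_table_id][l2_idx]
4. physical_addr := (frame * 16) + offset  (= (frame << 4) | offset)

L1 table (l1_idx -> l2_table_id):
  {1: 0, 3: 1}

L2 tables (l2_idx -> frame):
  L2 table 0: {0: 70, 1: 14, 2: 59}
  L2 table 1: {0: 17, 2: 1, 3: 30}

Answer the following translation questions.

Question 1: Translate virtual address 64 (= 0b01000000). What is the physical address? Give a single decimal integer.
Answer: 1120

Derivation:
vaddr = 64 = 0b01000000
Split: l1_idx=1, l2_idx=0, offset=0
L1[1] = 0
L2[0][0] = 70
paddr = 70 * 16 + 0 = 1120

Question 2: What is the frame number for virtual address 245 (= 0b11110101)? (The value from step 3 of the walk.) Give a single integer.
vaddr = 245: l1_idx=3, l2_idx=3
L1[3] = 1; L2[1][3] = 30

Answer: 30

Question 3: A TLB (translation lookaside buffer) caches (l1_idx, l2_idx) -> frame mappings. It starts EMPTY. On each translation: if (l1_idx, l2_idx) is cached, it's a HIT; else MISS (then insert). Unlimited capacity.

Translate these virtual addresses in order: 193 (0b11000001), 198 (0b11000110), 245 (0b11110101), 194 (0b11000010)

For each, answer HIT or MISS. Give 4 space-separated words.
Answer: MISS HIT MISS HIT

Derivation:
vaddr=193: (3,0) not in TLB -> MISS, insert
vaddr=198: (3,0) in TLB -> HIT
vaddr=245: (3,3) not in TLB -> MISS, insert
vaddr=194: (3,0) in TLB -> HIT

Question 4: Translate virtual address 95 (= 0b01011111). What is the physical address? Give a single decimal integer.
vaddr = 95 = 0b01011111
Split: l1_idx=1, l2_idx=1, offset=15
L1[1] = 0
L2[0][1] = 14
paddr = 14 * 16 + 15 = 239

Answer: 239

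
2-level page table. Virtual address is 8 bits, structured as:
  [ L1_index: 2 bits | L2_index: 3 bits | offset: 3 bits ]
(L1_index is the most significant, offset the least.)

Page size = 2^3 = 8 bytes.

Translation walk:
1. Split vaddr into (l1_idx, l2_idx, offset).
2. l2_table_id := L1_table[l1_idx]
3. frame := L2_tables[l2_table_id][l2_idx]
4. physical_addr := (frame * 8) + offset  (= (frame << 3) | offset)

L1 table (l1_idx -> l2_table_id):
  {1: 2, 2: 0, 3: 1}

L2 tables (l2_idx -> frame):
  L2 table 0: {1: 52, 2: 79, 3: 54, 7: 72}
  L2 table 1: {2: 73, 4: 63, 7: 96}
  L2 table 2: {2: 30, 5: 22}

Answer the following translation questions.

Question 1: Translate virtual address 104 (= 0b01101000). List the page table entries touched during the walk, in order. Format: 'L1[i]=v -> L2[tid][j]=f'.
vaddr = 104 = 0b01101000
Split: l1_idx=1, l2_idx=5, offset=0

Answer: L1[1]=2 -> L2[2][5]=22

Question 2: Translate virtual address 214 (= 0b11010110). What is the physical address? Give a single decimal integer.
Answer: 590

Derivation:
vaddr = 214 = 0b11010110
Split: l1_idx=3, l2_idx=2, offset=6
L1[3] = 1
L2[1][2] = 73
paddr = 73 * 8 + 6 = 590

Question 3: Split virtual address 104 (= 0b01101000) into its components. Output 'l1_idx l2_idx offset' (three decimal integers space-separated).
vaddr = 104 = 0b01101000
  top 2 bits -> l1_idx = 1
  next 3 bits -> l2_idx = 5
  bottom 3 bits -> offset = 0

Answer: 1 5 0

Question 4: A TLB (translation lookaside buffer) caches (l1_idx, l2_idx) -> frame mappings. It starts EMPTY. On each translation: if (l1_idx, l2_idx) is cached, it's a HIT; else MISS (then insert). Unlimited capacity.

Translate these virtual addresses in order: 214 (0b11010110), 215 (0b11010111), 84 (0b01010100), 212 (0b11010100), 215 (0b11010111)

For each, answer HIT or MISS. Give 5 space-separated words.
Answer: MISS HIT MISS HIT HIT

Derivation:
vaddr=214: (3,2) not in TLB -> MISS, insert
vaddr=215: (3,2) in TLB -> HIT
vaddr=84: (1,2) not in TLB -> MISS, insert
vaddr=212: (3,2) in TLB -> HIT
vaddr=215: (3,2) in TLB -> HIT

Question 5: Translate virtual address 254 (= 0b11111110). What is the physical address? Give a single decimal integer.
vaddr = 254 = 0b11111110
Split: l1_idx=3, l2_idx=7, offset=6
L1[3] = 1
L2[1][7] = 96
paddr = 96 * 8 + 6 = 774

Answer: 774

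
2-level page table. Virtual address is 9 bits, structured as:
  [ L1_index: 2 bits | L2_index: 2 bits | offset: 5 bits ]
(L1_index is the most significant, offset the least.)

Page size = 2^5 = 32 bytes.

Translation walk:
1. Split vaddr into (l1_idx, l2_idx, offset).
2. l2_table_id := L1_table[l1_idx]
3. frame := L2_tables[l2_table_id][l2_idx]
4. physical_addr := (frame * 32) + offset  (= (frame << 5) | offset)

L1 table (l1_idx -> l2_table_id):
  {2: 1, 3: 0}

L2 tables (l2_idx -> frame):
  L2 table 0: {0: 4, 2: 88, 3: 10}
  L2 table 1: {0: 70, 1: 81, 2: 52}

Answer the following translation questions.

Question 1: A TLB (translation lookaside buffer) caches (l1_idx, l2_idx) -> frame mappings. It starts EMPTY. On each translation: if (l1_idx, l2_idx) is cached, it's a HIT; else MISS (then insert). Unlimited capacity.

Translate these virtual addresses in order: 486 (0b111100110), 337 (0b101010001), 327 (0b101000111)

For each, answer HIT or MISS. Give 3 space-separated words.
Answer: MISS MISS HIT

Derivation:
vaddr=486: (3,3) not in TLB -> MISS, insert
vaddr=337: (2,2) not in TLB -> MISS, insert
vaddr=327: (2,2) in TLB -> HIT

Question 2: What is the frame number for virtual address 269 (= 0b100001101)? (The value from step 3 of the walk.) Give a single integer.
vaddr = 269: l1_idx=2, l2_idx=0
L1[2] = 1; L2[1][0] = 70

Answer: 70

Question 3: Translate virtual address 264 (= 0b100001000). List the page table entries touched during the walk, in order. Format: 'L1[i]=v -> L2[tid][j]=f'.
vaddr = 264 = 0b100001000
Split: l1_idx=2, l2_idx=0, offset=8

Answer: L1[2]=1 -> L2[1][0]=70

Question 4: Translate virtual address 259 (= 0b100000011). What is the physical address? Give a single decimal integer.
Answer: 2243

Derivation:
vaddr = 259 = 0b100000011
Split: l1_idx=2, l2_idx=0, offset=3
L1[2] = 1
L2[1][0] = 70
paddr = 70 * 32 + 3 = 2243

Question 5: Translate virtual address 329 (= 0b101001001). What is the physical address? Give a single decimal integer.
Answer: 1673

Derivation:
vaddr = 329 = 0b101001001
Split: l1_idx=2, l2_idx=2, offset=9
L1[2] = 1
L2[1][2] = 52
paddr = 52 * 32 + 9 = 1673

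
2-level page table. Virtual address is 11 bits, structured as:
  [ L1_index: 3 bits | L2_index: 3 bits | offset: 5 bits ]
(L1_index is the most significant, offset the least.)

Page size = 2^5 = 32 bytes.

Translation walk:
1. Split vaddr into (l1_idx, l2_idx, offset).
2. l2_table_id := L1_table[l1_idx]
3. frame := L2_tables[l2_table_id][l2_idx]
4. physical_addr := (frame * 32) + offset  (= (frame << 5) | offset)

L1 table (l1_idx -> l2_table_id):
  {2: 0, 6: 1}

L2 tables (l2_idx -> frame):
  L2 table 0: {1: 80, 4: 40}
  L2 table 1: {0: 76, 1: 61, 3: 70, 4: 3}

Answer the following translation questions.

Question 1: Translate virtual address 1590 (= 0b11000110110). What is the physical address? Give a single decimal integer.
vaddr = 1590 = 0b11000110110
Split: l1_idx=6, l2_idx=1, offset=22
L1[6] = 1
L2[1][1] = 61
paddr = 61 * 32 + 22 = 1974

Answer: 1974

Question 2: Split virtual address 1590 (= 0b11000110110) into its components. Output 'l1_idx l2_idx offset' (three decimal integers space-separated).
vaddr = 1590 = 0b11000110110
  top 3 bits -> l1_idx = 6
  next 3 bits -> l2_idx = 1
  bottom 5 bits -> offset = 22

Answer: 6 1 22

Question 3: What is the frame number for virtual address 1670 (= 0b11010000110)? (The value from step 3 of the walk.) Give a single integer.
vaddr = 1670: l1_idx=6, l2_idx=4
L1[6] = 1; L2[1][4] = 3

Answer: 3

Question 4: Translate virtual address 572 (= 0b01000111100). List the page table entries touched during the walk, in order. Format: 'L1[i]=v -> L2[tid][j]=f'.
vaddr = 572 = 0b01000111100
Split: l1_idx=2, l2_idx=1, offset=28

Answer: L1[2]=0 -> L2[0][1]=80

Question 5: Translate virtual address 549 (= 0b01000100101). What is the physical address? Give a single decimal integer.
Answer: 2565

Derivation:
vaddr = 549 = 0b01000100101
Split: l1_idx=2, l2_idx=1, offset=5
L1[2] = 0
L2[0][1] = 80
paddr = 80 * 32 + 5 = 2565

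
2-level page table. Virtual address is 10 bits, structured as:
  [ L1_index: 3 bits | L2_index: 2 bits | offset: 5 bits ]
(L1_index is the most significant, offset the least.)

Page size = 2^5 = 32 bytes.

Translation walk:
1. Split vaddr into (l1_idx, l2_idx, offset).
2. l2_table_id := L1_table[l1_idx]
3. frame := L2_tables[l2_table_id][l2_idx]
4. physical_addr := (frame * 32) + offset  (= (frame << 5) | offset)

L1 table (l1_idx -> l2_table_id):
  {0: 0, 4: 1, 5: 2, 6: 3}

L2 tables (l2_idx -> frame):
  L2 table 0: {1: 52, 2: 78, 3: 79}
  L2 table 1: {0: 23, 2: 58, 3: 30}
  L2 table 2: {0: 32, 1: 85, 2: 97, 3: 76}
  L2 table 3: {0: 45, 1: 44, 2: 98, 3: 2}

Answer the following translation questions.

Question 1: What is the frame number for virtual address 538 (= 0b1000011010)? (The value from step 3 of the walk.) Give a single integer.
vaddr = 538: l1_idx=4, l2_idx=0
L1[4] = 1; L2[1][0] = 23

Answer: 23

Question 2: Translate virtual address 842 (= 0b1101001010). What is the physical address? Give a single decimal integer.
vaddr = 842 = 0b1101001010
Split: l1_idx=6, l2_idx=2, offset=10
L1[6] = 3
L2[3][2] = 98
paddr = 98 * 32 + 10 = 3146

Answer: 3146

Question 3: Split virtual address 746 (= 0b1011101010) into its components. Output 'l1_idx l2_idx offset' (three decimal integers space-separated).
vaddr = 746 = 0b1011101010
  top 3 bits -> l1_idx = 5
  next 2 bits -> l2_idx = 3
  bottom 5 bits -> offset = 10

Answer: 5 3 10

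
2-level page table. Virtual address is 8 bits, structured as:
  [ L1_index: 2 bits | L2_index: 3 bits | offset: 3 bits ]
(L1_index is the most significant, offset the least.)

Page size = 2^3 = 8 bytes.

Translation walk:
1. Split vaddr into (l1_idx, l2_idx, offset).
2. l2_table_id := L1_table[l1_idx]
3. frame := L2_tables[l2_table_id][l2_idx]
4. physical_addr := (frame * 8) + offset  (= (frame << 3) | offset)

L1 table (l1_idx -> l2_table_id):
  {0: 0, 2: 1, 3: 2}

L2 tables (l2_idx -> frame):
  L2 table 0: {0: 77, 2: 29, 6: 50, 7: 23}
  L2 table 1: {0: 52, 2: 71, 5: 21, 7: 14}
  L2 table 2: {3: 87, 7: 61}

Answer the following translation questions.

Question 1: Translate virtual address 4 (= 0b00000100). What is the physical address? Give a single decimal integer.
vaddr = 4 = 0b00000100
Split: l1_idx=0, l2_idx=0, offset=4
L1[0] = 0
L2[0][0] = 77
paddr = 77 * 8 + 4 = 620

Answer: 620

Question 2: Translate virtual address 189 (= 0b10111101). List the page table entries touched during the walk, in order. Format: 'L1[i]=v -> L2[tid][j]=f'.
Answer: L1[2]=1 -> L2[1][7]=14

Derivation:
vaddr = 189 = 0b10111101
Split: l1_idx=2, l2_idx=7, offset=5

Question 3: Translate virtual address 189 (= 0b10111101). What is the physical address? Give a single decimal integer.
vaddr = 189 = 0b10111101
Split: l1_idx=2, l2_idx=7, offset=5
L1[2] = 1
L2[1][7] = 14
paddr = 14 * 8 + 5 = 117

Answer: 117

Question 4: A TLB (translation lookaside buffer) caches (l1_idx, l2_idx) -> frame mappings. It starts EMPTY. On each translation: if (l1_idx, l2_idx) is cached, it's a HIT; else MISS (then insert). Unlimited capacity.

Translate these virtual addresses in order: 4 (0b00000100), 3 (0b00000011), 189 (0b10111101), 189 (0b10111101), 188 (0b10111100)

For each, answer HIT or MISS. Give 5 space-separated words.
vaddr=4: (0,0) not in TLB -> MISS, insert
vaddr=3: (0,0) in TLB -> HIT
vaddr=189: (2,7) not in TLB -> MISS, insert
vaddr=189: (2,7) in TLB -> HIT
vaddr=188: (2,7) in TLB -> HIT

Answer: MISS HIT MISS HIT HIT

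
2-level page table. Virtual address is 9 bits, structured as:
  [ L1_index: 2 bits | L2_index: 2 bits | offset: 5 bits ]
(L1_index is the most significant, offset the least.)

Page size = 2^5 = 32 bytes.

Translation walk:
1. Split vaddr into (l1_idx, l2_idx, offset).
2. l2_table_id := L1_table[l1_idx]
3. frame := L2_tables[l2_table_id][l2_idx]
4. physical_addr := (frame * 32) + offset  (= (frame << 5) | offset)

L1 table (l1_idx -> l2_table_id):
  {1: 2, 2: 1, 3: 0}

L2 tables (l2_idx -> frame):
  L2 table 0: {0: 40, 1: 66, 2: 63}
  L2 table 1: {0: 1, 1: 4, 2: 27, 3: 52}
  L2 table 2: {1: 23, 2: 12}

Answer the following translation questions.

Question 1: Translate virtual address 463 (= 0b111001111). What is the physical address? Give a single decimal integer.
vaddr = 463 = 0b111001111
Split: l1_idx=3, l2_idx=2, offset=15
L1[3] = 0
L2[0][2] = 63
paddr = 63 * 32 + 15 = 2031

Answer: 2031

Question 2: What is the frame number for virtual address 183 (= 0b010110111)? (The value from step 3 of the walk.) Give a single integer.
Answer: 23

Derivation:
vaddr = 183: l1_idx=1, l2_idx=1
L1[1] = 2; L2[2][1] = 23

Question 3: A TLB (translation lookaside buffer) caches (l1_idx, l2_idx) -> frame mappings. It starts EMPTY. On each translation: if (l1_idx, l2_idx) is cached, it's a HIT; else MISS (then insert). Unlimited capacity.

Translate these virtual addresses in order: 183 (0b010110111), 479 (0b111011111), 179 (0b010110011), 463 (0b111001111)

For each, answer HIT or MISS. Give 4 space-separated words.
vaddr=183: (1,1) not in TLB -> MISS, insert
vaddr=479: (3,2) not in TLB -> MISS, insert
vaddr=179: (1,1) in TLB -> HIT
vaddr=463: (3,2) in TLB -> HIT

Answer: MISS MISS HIT HIT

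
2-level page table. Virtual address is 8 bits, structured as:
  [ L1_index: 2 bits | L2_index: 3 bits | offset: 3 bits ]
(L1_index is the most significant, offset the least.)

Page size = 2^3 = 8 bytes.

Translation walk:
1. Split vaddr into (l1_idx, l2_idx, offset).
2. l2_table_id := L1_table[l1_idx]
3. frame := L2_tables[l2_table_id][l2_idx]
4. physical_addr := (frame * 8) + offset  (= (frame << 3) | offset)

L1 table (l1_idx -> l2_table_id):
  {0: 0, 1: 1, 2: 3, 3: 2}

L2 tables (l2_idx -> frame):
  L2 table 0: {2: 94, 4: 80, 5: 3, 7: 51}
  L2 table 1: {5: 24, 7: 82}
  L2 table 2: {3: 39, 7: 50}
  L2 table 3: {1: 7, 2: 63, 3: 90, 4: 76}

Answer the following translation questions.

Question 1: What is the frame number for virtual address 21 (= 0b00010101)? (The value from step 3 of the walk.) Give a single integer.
vaddr = 21: l1_idx=0, l2_idx=2
L1[0] = 0; L2[0][2] = 94

Answer: 94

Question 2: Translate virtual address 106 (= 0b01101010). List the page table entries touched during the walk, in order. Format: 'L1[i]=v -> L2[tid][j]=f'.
vaddr = 106 = 0b01101010
Split: l1_idx=1, l2_idx=5, offset=2

Answer: L1[1]=1 -> L2[1][5]=24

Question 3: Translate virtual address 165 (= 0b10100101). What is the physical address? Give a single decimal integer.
Answer: 613

Derivation:
vaddr = 165 = 0b10100101
Split: l1_idx=2, l2_idx=4, offset=5
L1[2] = 3
L2[3][4] = 76
paddr = 76 * 8 + 5 = 613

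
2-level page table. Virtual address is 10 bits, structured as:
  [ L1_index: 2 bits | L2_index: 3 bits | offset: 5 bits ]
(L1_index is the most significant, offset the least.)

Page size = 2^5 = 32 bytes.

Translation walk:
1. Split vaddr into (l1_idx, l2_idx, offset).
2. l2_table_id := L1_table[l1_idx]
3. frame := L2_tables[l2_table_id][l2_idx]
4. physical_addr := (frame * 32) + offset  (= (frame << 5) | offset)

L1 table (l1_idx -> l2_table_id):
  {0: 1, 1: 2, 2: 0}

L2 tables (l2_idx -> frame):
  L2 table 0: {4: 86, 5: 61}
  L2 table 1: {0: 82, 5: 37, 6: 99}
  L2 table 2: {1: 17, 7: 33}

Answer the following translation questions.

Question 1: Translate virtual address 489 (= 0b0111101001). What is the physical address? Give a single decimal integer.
Answer: 1065

Derivation:
vaddr = 489 = 0b0111101001
Split: l1_idx=1, l2_idx=7, offset=9
L1[1] = 2
L2[2][7] = 33
paddr = 33 * 32 + 9 = 1065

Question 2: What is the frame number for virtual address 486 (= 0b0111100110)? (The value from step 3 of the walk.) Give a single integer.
vaddr = 486: l1_idx=1, l2_idx=7
L1[1] = 2; L2[2][7] = 33

Answer: 33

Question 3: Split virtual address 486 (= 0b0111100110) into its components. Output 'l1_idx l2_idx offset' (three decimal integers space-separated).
vaddr = 486 = 0b0111100110
  top 2 bits -> l1_idx = 1
  next 3 bits -> l2_idx = 7
  bottom 5 bits -> offset = 6

Answer: 1 7 6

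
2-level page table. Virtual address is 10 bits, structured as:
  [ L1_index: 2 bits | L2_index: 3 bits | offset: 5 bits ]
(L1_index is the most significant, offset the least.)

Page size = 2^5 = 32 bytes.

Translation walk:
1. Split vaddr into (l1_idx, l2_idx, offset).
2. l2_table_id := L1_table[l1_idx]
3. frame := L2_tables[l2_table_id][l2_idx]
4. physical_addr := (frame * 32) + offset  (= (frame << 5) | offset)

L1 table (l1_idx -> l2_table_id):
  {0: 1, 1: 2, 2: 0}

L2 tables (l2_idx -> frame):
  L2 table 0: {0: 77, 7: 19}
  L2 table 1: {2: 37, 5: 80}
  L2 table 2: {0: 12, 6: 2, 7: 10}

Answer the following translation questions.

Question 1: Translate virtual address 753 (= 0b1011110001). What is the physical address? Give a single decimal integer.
vaddr = 753 = 0b1011110001
Split: l1_idx=2, l2_idx=7, offset=17
L1[2] = 0
L2[0][7] = 19
paddr = 19 * 32 + 17 = 625

Answer: 625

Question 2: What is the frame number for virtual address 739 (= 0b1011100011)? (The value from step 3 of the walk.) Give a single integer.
vaddr = 739: l1_idx=2, l2_idx=7
L1[2] = 0; L2[0][7] = 19

Answer: 19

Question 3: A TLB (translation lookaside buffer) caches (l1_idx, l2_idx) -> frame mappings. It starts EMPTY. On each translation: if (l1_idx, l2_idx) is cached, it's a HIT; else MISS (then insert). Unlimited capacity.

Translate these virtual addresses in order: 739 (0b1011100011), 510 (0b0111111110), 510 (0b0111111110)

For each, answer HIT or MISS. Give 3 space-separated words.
Answer: MISS MISS HIT

Derivation:
vaddr=739: (2,7) not in TLB -> MISS, insert
vaddr=510: (1,7) not in TLB -> MISS, insert
vaddr=510: (1,7) in TLB -> HIT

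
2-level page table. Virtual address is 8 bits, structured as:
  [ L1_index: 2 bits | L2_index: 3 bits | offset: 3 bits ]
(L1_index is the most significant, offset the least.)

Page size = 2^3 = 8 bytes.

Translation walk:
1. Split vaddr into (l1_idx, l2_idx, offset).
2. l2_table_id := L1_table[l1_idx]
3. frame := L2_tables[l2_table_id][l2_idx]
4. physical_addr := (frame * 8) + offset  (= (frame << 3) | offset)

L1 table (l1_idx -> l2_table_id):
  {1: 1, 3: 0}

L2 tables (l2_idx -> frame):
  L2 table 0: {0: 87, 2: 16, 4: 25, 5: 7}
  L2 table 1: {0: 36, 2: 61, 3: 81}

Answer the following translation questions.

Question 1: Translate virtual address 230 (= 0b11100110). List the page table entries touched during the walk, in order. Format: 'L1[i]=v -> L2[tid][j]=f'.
Answer: L1[3]=0 -> L2[0][4]=25

Derivation:
vaddr = 230 = 0b11100110
Split: l1_idx=3, l2_idx=4, offset=6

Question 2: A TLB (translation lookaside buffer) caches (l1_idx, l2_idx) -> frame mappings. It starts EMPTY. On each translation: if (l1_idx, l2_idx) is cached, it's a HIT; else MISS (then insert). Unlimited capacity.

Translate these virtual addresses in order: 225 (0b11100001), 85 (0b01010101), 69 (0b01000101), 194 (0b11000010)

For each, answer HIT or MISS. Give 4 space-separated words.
vaddr=225: (3,4) not in TLB -> MISS, insert
vaddr=85: (1,2) not in TLB -> MISS, insert
vaddr=69: (1,0) not in TLB -> MISS, insert
vaddr=194: (3,0) not in TLB -> MISS, insert

Answer: MISS MISS MISS MISS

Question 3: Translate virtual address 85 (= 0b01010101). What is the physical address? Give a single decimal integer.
vaddr = 85 = 0b01010101
Split: l1_idx=1, l2_idx=2, offset=5
L1[1] = 1
L2[1][2] = 61
paddr = 61 * 8 + 5 = 493

Answer: 493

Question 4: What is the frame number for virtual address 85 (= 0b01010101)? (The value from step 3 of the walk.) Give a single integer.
vaddr = 85: l1_idx=1, l2_idx=2
L1[1] = 1; L2[1][2] = 61

Answer: 61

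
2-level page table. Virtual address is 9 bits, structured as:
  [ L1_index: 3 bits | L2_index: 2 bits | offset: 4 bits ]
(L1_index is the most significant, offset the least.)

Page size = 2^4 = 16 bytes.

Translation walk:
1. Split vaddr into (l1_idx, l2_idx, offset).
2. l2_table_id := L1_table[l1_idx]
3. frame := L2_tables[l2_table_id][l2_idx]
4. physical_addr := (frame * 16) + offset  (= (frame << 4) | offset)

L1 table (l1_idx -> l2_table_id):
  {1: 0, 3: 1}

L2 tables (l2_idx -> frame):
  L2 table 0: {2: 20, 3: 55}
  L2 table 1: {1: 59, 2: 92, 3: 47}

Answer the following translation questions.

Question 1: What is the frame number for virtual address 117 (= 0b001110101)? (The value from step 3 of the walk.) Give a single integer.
vaddr = 117: l1_idx=1, l2_idx=3
L1[1] = 0; L2[0][3] = 55

Answer: 55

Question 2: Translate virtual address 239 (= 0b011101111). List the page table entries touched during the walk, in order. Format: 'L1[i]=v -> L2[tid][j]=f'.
vaddr = 239 = 0b011101111
Split: l1_idx=3, l2_idx=2, offset=15

Answer: L1[3]=1 -> L2[1][2]=92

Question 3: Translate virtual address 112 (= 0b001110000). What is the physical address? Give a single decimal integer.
Answer: 880

Derivation:
vaddr = 112 = 0b001110000
Split: l1_idx=1, l2_idx=3, offset=0
L1[1] = 0
L2[0][3] = 55
paddr = 55 * 16 + 0 = 880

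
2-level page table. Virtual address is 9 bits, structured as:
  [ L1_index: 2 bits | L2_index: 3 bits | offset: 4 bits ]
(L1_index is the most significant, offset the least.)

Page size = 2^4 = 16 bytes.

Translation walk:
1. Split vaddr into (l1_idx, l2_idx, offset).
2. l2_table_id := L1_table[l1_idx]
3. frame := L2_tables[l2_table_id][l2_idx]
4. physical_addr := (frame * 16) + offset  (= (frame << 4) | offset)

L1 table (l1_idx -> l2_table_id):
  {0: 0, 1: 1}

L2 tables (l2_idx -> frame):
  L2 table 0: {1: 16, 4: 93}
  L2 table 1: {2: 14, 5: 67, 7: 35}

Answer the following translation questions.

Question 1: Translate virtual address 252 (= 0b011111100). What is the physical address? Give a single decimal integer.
vaddr = 252 = 0b011111100
Split: l1_idx=1, l2_idx=7, offset=12
L1[1] = 1
L2[1][7] = 35
paddr = 35 * 16 + 12 = 572

Answer: 572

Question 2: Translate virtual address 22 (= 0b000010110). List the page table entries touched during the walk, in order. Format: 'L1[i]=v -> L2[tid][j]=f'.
Answer: L1[0]=0 -> L2[0][1]=16

Derivation:
vaddr = 22 = 0b000010110
Split: l1_idx=0, l2_idx=1, offset=6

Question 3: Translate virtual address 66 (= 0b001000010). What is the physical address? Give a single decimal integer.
vaddr = 66 = 0b001000010
Split: l1_idx=0, l2_idx=4, offset=2
L1[0] = 0
L2[0][4] = 93
paddr = 93 * 16 + 2 = 1490

Answer: 1490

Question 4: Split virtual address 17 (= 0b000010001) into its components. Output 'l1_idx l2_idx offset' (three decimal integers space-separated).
Answer: 0 1 1

Derivation:
vaddr = 17 = 0b000010001
  top 2 bits -> l1_idx = 0
  next 3 bits -> l2_idx = 1
  bottom 4 bits -> offset = 1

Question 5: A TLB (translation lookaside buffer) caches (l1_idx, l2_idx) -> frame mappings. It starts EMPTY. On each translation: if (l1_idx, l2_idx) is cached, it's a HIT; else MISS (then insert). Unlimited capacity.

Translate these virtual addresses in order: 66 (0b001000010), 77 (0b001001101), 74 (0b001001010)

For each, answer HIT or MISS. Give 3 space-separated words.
Answer: MISS HIT HIT

Derivation:
vaddr=66: (0,4) not in TLB -> MISS, insert
vaddr=77: (0,4) in TLB -> HIT
vaddr=74: (0,4) in TLB -> HIT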